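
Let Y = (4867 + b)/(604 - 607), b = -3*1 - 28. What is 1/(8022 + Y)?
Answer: 1/6410 ≈ 0.00015601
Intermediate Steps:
b = -31 (b = -3 - 28 = -31)
Y = -1612 (Y = (4867 - 31)/(604 - 607) = 4836/(-3) = 4836*(-1/3) = -1612)
1/(8022 + Y) = 1/(8022 - 1612) = 1/6410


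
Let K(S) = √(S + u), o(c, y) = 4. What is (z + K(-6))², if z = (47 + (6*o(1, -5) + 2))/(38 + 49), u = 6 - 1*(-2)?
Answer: 20467/7569 + 146*√2/87 ≈ 5.0773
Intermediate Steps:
u = 8 (u = 6 + 2 = 8)
K(S) = √(8 + S) (K(S) = √(S + 8) = √(8 + S))
z = 73/87 (z = (47 + (6*4 + 2))/(38 + 49) = (47 + (24 + 2))/87 = (47 + 26)*(1/87) = 73*(1/87) = 73/87 ≈ 0.83908)
(z + K(-6))² = (73/87 + √(8 - 6))² = (73/87 + √2)²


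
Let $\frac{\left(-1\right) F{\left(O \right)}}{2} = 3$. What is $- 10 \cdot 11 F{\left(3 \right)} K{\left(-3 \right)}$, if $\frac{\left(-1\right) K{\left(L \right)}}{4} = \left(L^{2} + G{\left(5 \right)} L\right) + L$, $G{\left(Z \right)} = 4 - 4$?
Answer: $-15840$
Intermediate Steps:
$F{\left(O \right)} = -6$ ($F{\left(O \right)} = \left(-2\right) 3 = -6$)
$G{\left(Z \right)} = 0$ ($G{\left(Z \right)} = 4 - 4 = 0$)
$K{\left(L \right)} = - 4 L - 4 L^{2}$ ($K{\left(L \right)} = - 4 \left(\left(L^{2} + 0 L\right) + L\right) = - 4 \left(\left(L^{2} + 0\right) + L\right) = - 4 \left(L^{2} + L\right) = - 4 \left(L + L^{2}\right) = - 4 L - 4 L^{2}$)
$- 10 \cdot 11 F{\left(3 \right)} K{\left(-3 \right)} = - 10 \cdot 11 \left(-6\right) \left(\left(-4\right) \left(-3\right) \left(1 - 3\right)\right) = \left(-10\right) \left(-66\right) \left(\left(-4\right) \left(-3\right) \left(-2\right)\right) = 660 \left(-24\right) = -15840$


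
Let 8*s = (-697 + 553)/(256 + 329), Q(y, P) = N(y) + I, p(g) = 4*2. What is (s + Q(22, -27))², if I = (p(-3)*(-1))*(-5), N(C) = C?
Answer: 16224784/4225 ≈ 3840.2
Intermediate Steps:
p(g) = 8
I = 40 (I = (8*(-1))*(-5) = -8*(-5) = 40)
Q(y, P) = 40 + y (Q(y, P) = y + 40 = 40 + y)
s = -2/65 (s = ((-697 + 553)/(256 + 329))/8 = (-144/585)/8 = (-144*1/585)/8 = (⅛)*(-16/65) = -2/65 ≈ -0.030769)
(s + Q(22, -27))² = (-2/65 + (40 + 22))² = (-2/65 + 62)² = (4028/65)² = 16224784/4225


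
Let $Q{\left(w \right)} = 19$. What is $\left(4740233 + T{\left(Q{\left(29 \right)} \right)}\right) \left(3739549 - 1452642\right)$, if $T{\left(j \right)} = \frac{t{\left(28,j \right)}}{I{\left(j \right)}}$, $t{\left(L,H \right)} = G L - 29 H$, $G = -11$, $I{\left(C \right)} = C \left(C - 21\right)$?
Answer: $\frac{411939901567691}{38} \approx 1.0841 \cdot 10^{13}$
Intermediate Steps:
$I{\left(C \right)} = C \left(-21 + C\right)$
$t{\left(L,H \right)} = - 29 H - 11 L$ ($t{\left(L,H \right)} = - 11 L - 29 H = - 29 H - 11 L$)
$T{\left(j \right)} = \frac{-308 - 29 j}{j \left(-21 + j\right)}$ ($T{\left(j \right)} = \frac{- 29 j - 308}{j \left(-21 + j\right)} = \left(- 29 j - 308\right) \frac{1}{j \left(-21 + j\right)} = \left(-308 - 29 j\right) \frac{1}{j \left(-21 + j\right)} = \frac{-308 - 29 j}{j \left(-21 + j\right)}$)
$\left(4740233 + T{\left(Q{\left(29 \right)} \right)}\right) \left(3739549 - 1452642\right) = \left(4740233 + \frac{-308 - 551}{19 \left(-21 + 19\right)}\right) \left(3739549 - 1452642\right) = \left(4740233 + \frac{-308 - 551}{19 \left(-2\right)}\right) 2286907 = \left(4740233 + \frac{1}{19} \left(- \frac{1}{2}\right) \left(-859\right)\right) 2286907 = \left(4740233 + \frac{859}{38}\right) 2286907 = \frac{180129713}{38} \cdot 2286907 = \frac{411939901567691}{38}$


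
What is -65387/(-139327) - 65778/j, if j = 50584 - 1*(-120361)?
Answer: 2012929309/23817254015 ≈ 0.084516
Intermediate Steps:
j = 170945 (j = 50584 + 120361 = 170945)
-65387/(-139327) - 65778/j = -65387/(-139327) - 65778/170945 = -65387*(-1/139327) - 65778*1/170945 = 65387/139327 - 65778/170945 = 2012929309/23817254015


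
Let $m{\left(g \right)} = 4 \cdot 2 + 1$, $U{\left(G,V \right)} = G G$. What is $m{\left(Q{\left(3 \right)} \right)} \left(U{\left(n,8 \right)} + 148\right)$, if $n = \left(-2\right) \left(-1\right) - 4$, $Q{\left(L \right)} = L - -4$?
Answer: $1368$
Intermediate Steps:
$Q{\left(L \right)} = 4 + L$ ($Q{\left(L \right)} = L + 4 = 4 + L$)
$n = -2$ ($n = 2 - 4 = -2$)
$U{\left(G,V \right)} = G^{2}$
$m{\left(g \right)} = 9$ ($m{\left(g \right)} = 8 + 1 = 9$)
$m{\left(Q{\left(3 \right)} \right)} \left(U{\left(n,8 \right)} + 148\right) = 9 \left(\left(-2\right)^{2} + 148\right) = 9 \left(4 + 148\right) = 9 \cdot 152 = 1368$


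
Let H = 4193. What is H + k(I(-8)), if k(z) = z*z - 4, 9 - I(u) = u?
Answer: 4478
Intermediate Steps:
I(u) = 9 - u
k(z) = -4 + z² (k(z) = z² - 4 = -4 + z²)
H + k(I(-8)) = 4193 + (-4 + (9 - 1*(-8))²) = 4193 + (-4 + (9 + 8)²) = 4193 + (-4 + 17²) = 4193 + (-4 + 289) = 4193 + 285 = 4478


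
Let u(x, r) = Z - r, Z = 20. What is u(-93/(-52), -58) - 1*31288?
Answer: -31210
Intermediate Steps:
u(x, r) = 20 - r
u(-93/(-52), -58) - 1*31288 = (20 - 1*(-58)) - 1*31288 = (20 + 58) - 31288 = 78 - 31288 = -31210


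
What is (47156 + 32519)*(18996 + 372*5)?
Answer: 1661701800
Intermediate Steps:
(47156 + 32519)*(18996 + 372*5) = 79675*(18996 + 1860) = 79675*20856 = 1661701800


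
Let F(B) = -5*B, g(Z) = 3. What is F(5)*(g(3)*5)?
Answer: -375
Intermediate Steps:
F(5)*(g(3)*5) = (-5*5)*(3*5) = -25*15 = -375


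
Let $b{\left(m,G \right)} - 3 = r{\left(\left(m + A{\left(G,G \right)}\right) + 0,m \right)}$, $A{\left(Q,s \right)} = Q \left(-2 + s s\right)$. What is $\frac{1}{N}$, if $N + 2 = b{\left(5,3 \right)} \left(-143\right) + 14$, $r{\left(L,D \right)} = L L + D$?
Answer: $- \frac{1}{97800} \approx -1.0225 \cdot 10^{-5}$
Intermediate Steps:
$A{\left(Q,s \right)} = Q \left(-2 + s^{2}\right)$
$r{\left(L,D \right)} = D + L^{2}$ ($r{\left(L,D \right)} = L^{2} + D = D + L^{2}$)
$b{\left(m,G \right)} = 3 + m + \left(m + G \left(-2 + G^{2}\right)\right)^{2}$ ($b{\left(m,G \right)} = 3 + \left(m + \left(\left(m + G \left(-2 + G^{2}\right)\right) + 0\right)^{2}\right) = 3 + \left(m + \left(m + G \left(-2 + G^{2}\right)\right)^{2}\right) = 3 + m + \left(m + G \left(-2 + G^{2}\right)\right)^{2}$)
$N = -97800$ ($N = -2 + \left(\left(3 + 5 + \left(5 + 3 \left(-2 + 3^{2}\right)\right)^{2}\right) \left(-143\right) + 14\right) = -2 + \left(\left(3 + 5 + \left(5 + 3 \left(-2 + 9\right)\right)^{2}\right) \left(-143\right) + 14\right) = -2 + \left(\left(3 + 5 + \left(5 + 3 \cdot 7\right)^{2}\right) \left(-143\right) + 14\right) = -2 + \left(\left(3 + 5 + \left(5 + 21\right)^{2}\right) \left(-143\right) + 14\right) = -2 + \left(\left(3 + 5 + 26^{2}\right) \left(-143\right) + 14\right) = -2 + \left(\left(3 + 5 + 676\right) \left(-143\right) + 14\right) = -2 + \left(684 \left(-143\right) + 14\right) = -2 + \left(-97812 + 14\right) = -2 - 97798 = -97800$)
$\frac{1}{N} = \frac{1}{-97800} = - \frac{1}{97800}$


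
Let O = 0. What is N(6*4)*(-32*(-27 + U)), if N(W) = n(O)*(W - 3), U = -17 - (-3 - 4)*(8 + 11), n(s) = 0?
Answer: 0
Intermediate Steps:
U = 116 (U = -17 - (-7)*19 = -17 - 1*(-133) = -17 + 133 = 116)
N(W) = 0 (N(W) = 0*(W - 3) = 0*(-3 + W) = 0)
N(6*4)*(-32*(-27 + U)) = 0*(-32*(-27 + 116)) = 0*(-32*89) = 0*(-2848) = 0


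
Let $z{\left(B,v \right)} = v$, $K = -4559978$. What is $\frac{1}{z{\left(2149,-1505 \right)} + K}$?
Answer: $- \frac{1}{4561483} \approx -2.1923 \cdot 10^{-7}$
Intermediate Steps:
$\frac{1}{z{\left(2149,-1505 \right)} + K} = \frac{1}{-1505 - 4559978} = \frac{1}{-4561483} = - \frac{1}{4561483}$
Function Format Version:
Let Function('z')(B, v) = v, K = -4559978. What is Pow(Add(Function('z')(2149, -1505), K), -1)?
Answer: Rational(-1, 4561483) ≈ -2.1923e-7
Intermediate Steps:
Pow(Add(Function('z')(2149, -1505), K), -1) = Pow(Add(-1505, -4559978), -1) = Pow(-4561483, -1) = Rational(-1, 4561483)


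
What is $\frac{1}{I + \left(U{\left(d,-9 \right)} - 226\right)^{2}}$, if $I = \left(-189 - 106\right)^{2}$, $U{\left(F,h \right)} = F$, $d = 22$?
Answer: $\frac{1}{128641} \approx 7.7736 \cdot 10^{-6}$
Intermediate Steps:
$I = 87025$ ($I = \left(-295\right)^{2} = 87025$)
$\frac{1}{I + \left(U{\left(d,-9 \right)} - 226\right)^{2}} = \frac{1}{87025 + \left(22 - 226\right)^{2}} = \frac{1}{87025 + \left(-204\right)^{2}} = \frac{1}{87025 + 41616} = \frac{1}{128641}$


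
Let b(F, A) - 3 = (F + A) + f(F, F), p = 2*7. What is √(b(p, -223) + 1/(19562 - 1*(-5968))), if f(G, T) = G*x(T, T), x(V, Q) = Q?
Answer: I*√6517783470/25530 ≈ 3.1623*I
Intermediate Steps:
f(G, T) = G*T
p = 14
b(F, A) = 3 + A + F + F² (b(F, A) = 3 + ((F + A) + F*F) = 3 + ((A + F) + F²) = 3 + (A + F + F²) = 3 + A + F + F²)
√(b(p, -223) + 1/(19562 - 1*(-5968))) = √((3 - 223 + 14 + 14²) + 1/(19562 - 1*(-5968))) = √((3 - 223 + 14 + 196) + 1/(19562 + 5968)) = √(-10 + 1/25530) = √(-255299/25530) = I*√6517783470/25530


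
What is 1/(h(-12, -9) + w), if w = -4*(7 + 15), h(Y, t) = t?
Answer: -1/97 ≈ -0.010309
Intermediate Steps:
w = -88 (w = -4*22 = -88)
1/(h(-12, -9) + w) = 1/(-9 - 88) = 1/(-97) = -1/97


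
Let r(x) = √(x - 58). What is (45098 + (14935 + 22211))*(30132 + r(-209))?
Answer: 2478176208 + 82244*I*√267 ≈ 2.4782e+9 + 1.3439e+6*I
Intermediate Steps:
r(x) = √(-58 + x)
(45098 + (14935 + 22211))*(30132 + r(-209)) = (45098 + (14935 + 22211))*(30132 + √(-58 - 209)) = (45098 + 37146)*(30132 + √(-267)) = 82244*(30132 + I*√267) = 2478176208 + 82244*I*√267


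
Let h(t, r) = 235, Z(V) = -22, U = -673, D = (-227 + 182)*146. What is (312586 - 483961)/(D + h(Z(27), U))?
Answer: 34275/1267 ≈ 27.052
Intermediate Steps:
D = -6570 (D = -45*146 = -6570)
(312586 - 483961)/(D + h(Z(27), U)) = (312586 - 483961)/(-6570 + 235) = -171375/(-6335) = -171375*(-1/6335) = 34275/1267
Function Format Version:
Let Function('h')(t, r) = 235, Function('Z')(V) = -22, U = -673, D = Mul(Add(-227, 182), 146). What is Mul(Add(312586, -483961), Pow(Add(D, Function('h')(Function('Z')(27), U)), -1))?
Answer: Rational(34275, 1267) ≈ 27.052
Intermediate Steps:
D = -6570 (D = Mul(-45, 146) = -6570)
Mul(Add(312586, -483961), Pow(Add(D, Function('h')(Function('Z')(27), U)), -1)) = Mul(Add(312586, -483961), Pow(Add(-6570, 235), -1)) = Mul(-171375, Pow(-6335, -1)) = Mul(-171375, Rational(-1, 6335)) = Rational(34275, 1267)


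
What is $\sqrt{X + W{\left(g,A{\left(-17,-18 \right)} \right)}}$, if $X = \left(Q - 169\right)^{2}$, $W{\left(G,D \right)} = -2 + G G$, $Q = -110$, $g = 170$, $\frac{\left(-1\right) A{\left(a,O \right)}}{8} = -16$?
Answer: $\sqrt{106739} \approx 326.71$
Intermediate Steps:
$A{\left(a,O \right)} = 128$ ($A{\left(a,O \right)} = \left(-8\right) \left(-16\right) = 128$)
$W{\left(G,D \right)} = -2 + G^{2}$
$X = 77841$ ($X = \left(-110 - 169\right)^{2} = \left(-279\right)^{2} = 77841$)
$\sqrt{X + W{\left(g,A{\left(-17,-18 \right)} \right)}} = \sqrt{77841 - \left(2 - 170^{2}\right)} = \sqrt{77841 + \left(-2 + 28900\right)} = \sqrt{77841 + 28898} = \sqrt{106739}$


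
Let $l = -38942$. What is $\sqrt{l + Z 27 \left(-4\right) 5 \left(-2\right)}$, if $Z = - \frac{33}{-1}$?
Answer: $i \sqrt{3302} \approx 57.463 i$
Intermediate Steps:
$Z = 33$ ($Z = \left(-33\right) \left(-1\right) = 33$)
$\sqrt{l + Z 27 \left(-4\right) 5 \left(-2\right)} = \sqrt{-38942 + 33 \cdot 27 \left(-4\right) 5 \left(-2\right)} = \sqrt{-38942 + 891 \left(\left(-20\right) \left(-2\right)\right)} = \sqrt{-38942 + 891 \cdot 40} = \sqrt{-38942 + 35640} = \sqrt{-3302} = i \sqrt{3302}$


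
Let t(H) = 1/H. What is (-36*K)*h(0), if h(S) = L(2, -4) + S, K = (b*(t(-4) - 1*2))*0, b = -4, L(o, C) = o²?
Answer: 0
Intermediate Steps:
K = 0 (K = -4*(1/(-4) - 1*2)*0 = -4*(-¼ - 2)*0 = -4*(-9/4)*0 = 9*0 = 0)
h(S) = 4 + S (h(S) = 2² + S = 4 + S)
(-36*K)*h(0) = (-36*0)*(4 + 0) = 0*4 = 0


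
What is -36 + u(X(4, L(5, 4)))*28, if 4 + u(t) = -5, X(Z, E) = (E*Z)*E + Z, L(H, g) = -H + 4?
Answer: -288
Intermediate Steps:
L(H, g) = 4 - H
X(Z, E) = Z + Z*E**2 (X(Z, E) = Z*E**2 + Z = Z + Z*E**2)
u(t) = -9 (u(t) = -4 - 5 = -9)
-36 + u(X(4, L(5, 4)))*28 = -36 - 9*28 = -36 - 252 = -288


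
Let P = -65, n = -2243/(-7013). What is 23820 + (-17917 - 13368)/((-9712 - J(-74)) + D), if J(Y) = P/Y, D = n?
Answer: 120079726308910/5040448807 ≈ 23823.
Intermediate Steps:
n = 2243/7013 (n = -2243*(-1/7013) = 2243/7013 ≈ 0.31983)
D = 2243/7013 ≈ 0.31983
J(Y) = -65/Y
23820 + (-17917 - 13368)/((-9712 - J(-74)) + D) = 23820 + (-17917 - 13368)/((-9712 - (-65)/(-74)) + 2243/7013) = 23820 - 31285/((-9712 - (-65)*(-1)/74) + 2243/7013) = 23820 - 31285/((-9712 - 1*65/74) + 2243/7013) = 23820 - 31285/((-9712 - 65/74) + 2243/7013) = 23820 - 31285/(-718753/74 + 2243/7013) = 23820 - 31285/(-5040448807/518962) = 23820 - 31285*(-518962/5040448807) = 23820 + 16235726170/5040448807 = 120079726308910/5040448807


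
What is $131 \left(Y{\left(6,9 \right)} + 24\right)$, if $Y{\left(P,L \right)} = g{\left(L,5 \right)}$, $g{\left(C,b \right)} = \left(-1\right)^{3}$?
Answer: $3013$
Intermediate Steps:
$g{\left(C,b \right)} = -1$
$Y{\left(P,L \right)} = -1$
$131 \left(Y{\left(6,9 \right)} + 24\right) = 131 \left(-1 + 24\right) = 131 \cdot 23 = 3013$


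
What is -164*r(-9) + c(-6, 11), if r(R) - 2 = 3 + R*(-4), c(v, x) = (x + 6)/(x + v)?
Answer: -33603/5 ≈ -6720.6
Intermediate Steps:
c(v, x) = (6 + x)/(v + x)
r(R) = 5 - 4*R (r(R) = 2 + (3 + R*(-4)) = 2 + (3 - 4*R) = 5 - 4*R)
-164*r(-9) + c(-6, 11) = -164*(5 - 4*(-9)) + (6 + 11)/(-6 + 11) = -164*(5 + 36) + 17/5 = -164*41 + (1/5)*17 = -6724 + 17/5 = -33603/5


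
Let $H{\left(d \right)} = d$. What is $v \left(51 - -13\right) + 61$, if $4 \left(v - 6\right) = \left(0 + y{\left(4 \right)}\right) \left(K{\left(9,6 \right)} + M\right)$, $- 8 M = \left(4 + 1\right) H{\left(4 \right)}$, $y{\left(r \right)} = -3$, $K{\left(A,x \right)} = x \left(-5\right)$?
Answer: $2005$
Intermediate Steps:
$K{\left(A,x \right)} = - 5 x$
$M = - \frac{5}{2}$ ($M = - \frac{\left(4 + 1\right) 4}{8} = - \frac{5 \cdot 4}{8} = \left(- \frac{1}{8}\right) 20 = - \frac{5}{2} \approx -2.5$)
$v = \frac{243}{8}$ ($v = 6 + \frac{\left(0 - 3\right) \left(\left(-5\right) 6 - \frac{5}{2}\right)}{4} = 6 + \frac{\left(-3\right) \left(-30 - \frac{5}{2}\right)}{4} = 6 + \frac{\left(-3\right) \left(- \frac{65}{2}\right)}{4} = 6 + \frac{1}{4} \cdot \frac{195}{2} = 6 + \frac{195}{8} = \frac{243}{8} \approx 30.375$)
$v \left(51 - -13\right) + 61 = \frac{243 \left(51 - -13\right)}{8} + 61 = \frac{243 \left(51 + 13\right)}{8} + 61 = \frac{243}{8} \cdot 64 + 61 = 1944 + 61 = 2005$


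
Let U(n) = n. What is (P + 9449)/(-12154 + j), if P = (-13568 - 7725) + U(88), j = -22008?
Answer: 5878/17081 ≈ 0.34412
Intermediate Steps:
P = -21205 (P = (-13568 - 7725) + 88 = -21293 + 88 = -21205)
(P + 9449)/(-12154 + j) = (-21205 + 9449)/(-12154 - 22008) = -11756/(-34162) = -11756*(-1/34162) = 5878/17081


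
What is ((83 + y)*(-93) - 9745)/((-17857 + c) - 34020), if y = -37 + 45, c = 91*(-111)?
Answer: 9104/30989 ≈ 0.29378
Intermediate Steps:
c = -10101
y = 8
((83 + y)*(-93) - 9745)/((-17857 + c) - 34020) = ((83 + 8)*(-93) - 9745)/((-17857 - 10101) - 34020) = (91*(-93) - 9745)/(-27958 - 34020) = (-8463 - 9745)/(-61978) = -18208*(-1/61978) = 9104/30989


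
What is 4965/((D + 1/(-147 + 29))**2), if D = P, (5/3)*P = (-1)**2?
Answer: 1728316500/121801 ≈ 14190.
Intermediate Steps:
P = 3/5 (P = (3/5)*(-1)**2 = (3/5)*1 = 3/5 ≈ 0.60000)
D = 3/5 ≈ 0.60000
4965/((D + 1/(-147 + 29))**2) = 4965/((3/5 + 1/(-147 + 29))**2) = 4965/((3/5 + 1/(-118))**2) = 4965/((3/5 - 1/118)**2) = 4965/((349/590)**2) = 4965/(121801/348100) = 4965*(348100/121801) = 1728316500/121801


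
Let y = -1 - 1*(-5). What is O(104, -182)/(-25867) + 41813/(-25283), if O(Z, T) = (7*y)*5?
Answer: -1085116491/653995361 ≈ -1.6592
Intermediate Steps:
y = 4 (y = -1 + 5 = 4)
O(Z, T) = 140 (O(Z, T) = (7*4)*5 = 28*5 = 140)
O(104, -182)/(-25867) + 41813/(-25283) = 140/(-25867) + 41813/(-25283) = 140*(-1/25867) + 41813*(-1/25283) = -140/25867 - 41813/25283 = -1085116491/653995361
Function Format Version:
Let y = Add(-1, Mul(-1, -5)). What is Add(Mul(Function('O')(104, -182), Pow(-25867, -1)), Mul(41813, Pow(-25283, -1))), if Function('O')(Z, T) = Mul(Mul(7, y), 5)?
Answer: Rational(-1085116491, 653995361) ≈ -1.6592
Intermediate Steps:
y = 4 (y = Add(-1, 5) = 4)
Function('O')(Z, T) = 140 (Function('O')(Z, T) = Mul(Mul(7, 4), 5) = Mul(28, 5) = 140)
Add(Mul(Function('O')(104, -182), Pow(-25867, -1)), Mul(41813, Pow(-25283, -1))) = Add(Mul(140, Pow(-25867, -1)), Mul(41813, Pow(-25283, -1))) = Add(Mul(140, Rational(-1, 25867)), Mul(41813, Rational(-1, 25283))) = Add(Rational(-140, 25867), Rational(-41813, 25283)) = Rational(-1085116491, 653995361)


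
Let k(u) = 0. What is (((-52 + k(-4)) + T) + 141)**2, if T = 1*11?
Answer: 10000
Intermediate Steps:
T = 11
(((-52 + k(-4)) + T) + 141)**2 = (((-52 + 0) + 11) + 141)**2 = ((-52 + 11) + 141)**2 = (-41 + 141)**2 = 100**2 = 10000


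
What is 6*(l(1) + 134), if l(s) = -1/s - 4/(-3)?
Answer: 806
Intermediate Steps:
l(s) = 4/3 - 1/s (l(s) = -1/s - 4*(-⅓) = -1/s + 4/3 = 4/3 - 1/s)
6*(l(1) + 134) = 6*((4/3 - 1/1) + 134) = 6*((4/3 - 1*1) + 134) = 6*((4/3 - 1) + 134) = 6*(⅓ + 134) = 6*(403/3) = 806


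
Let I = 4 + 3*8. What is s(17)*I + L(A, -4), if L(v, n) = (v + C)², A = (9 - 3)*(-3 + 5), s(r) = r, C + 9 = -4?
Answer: 477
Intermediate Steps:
C = -13 (C = -9 - 4 = -13)
I = 28 (I = 4 + 24 = 28)
A = 12 (A = 6*2 = 12)
L(v, n) = (-13 + v)² (L(v, n) = (v - 13)² = (-13 + v)²)
s(17)*I + L(A, -4) = 17*28 + (-13 + 12)² = 476 + (-1)² = 476 + 1 = 477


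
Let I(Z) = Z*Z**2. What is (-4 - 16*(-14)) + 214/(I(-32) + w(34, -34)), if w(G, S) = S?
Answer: 3608113/16401 ≈ 219.99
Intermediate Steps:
I(Z) = Z**3
(-4 - 16*(-14)) + 214/(I(-32) + w(34, -34)) = (-4 - 16*(-14)) + 214/((-32)**3 - 34) = (-4 + 224) + 214/(-32768 - 34) = 220 + 214/(-32802) = 220 + 214*(-1/32802) = 220 - 107/16401 = 3608113/16401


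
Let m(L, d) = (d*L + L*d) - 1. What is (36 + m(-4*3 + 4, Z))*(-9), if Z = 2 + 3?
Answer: 405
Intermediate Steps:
Z = 5
m(L, d) = -1 + 2*L*d (m(L, d) = (L*d + L*d) - 1 = 2*L*d - 1 = -1 + 2*L*d)
(36 + m(-4*3 + 4, Z))*(-9) = (36 + (-1 + 2*(-4*3 + 4)*5))*(-9) = (36 + (-1 + 2*(-12 + 4)*5))*(-9) = (36 + (-1 + 2*(-8)*5))*(-9) = (36 + (-1 - 80))*(-9) = (36 - 81)*(-9) = -45*(-9) = 405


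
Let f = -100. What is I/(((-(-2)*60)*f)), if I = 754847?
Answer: -754847/12000 ≈ -62.904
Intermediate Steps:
I/(((-(-2)*60)*f)) = 754847/((-(-2)*60*(-100))) = 754847/((-2*(-60)*(-100))) = 754847/((120*(-100))) = 754847/(-12000) = 754847*(-1/12000) = -754847/12000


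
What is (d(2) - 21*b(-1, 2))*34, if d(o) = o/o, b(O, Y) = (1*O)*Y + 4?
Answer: -1394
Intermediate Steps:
b(O, Y) = 4 + O*Y (b(O, Y) = O*Y + 4 = 4 + O*Y)
d(o) = 1
(d(2) - 21*b(-1, 2))*34 = (1 - 21*(4 - 1*2))*34 = (1 - 21*(4 - 2))*34 = (1 - 21*2)*34 = (1 - 42)*34 = -41*34 = -1394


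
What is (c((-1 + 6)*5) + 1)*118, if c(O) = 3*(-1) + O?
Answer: 2714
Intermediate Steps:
c(O) = -3 + O
(c((-1 + 6)*5) + 1)*118 = ((-3 + (-1 + 6)*5) + 1)*118 = ((-3 + 5*5) + 1)*118 = ((-3 + 25) + 1)*118 = (22 + 1)*118 = 23*118 = 2714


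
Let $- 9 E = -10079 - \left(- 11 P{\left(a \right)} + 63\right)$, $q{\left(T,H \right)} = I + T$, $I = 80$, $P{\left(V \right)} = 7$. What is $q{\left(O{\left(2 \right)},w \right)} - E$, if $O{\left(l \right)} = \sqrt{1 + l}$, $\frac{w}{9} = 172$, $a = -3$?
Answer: $- \frac{3115}{3} + \sqrt{3} \approx -1036.6$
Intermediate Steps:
$w = 1548$ ($w = 9 \cdot 172 = 1548$)
$q{\left(T,H \right)} = 80 + T$
$E = \frac{3355}{3}$ ($E = - \frac{-10079 - \left(\left(-11\right) 7 + 63\right)}{9} = - \frac{-10079 - \left(-77 + 63\right)}{9} = - \frac{-10079 - -14}{9} = - \frac{-10079 + 14}{9} = \left(- \frac{1}{9}\right) \left(-10065\right) = \frac{3355}{3} \approx 1118.3$)
$q{\left(O{\left(2 \right)},w \right)} - E = \left(80 + \sqrt{1 + 2}\right) - \frac{3355}{3} = \left(80 + \sqrt{3}\right) - \frac{3355}{3} = - \frac{3115}{3} + \sqrt{3}$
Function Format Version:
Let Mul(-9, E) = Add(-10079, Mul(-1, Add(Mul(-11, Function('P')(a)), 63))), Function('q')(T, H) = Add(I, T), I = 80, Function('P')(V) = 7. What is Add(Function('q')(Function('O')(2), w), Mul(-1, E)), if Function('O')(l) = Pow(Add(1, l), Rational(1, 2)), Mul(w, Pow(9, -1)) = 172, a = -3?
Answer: Add(Rational(-3115, 3), Pow(3, Rational(1, 2))) ≈ -1036.6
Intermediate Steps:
w = 1548 (w = Mul(9, 172) = 1548)
Function('q')(T, H) = Add(80, T)
E = Rational(3355, 3) (E = Mul(Rational(-1, 9), Add(-10079, Mul(-1, Add(Mul(-11, 7), 63)))) = Mul(Rational(-1, 9), Add(-10079, Mul(-1, Add(-77, 63)))) = Mul(Rational(-1, 9), Add(-10079, Mul(-1, -14))) = Mul(Rational(-1, 9), Add(-10079, 14)) = Mul(Rational(-1, 9), -10065) = Rational(3355, 3) ≈ 1118.3)
Add(Function('q')(Function('O')(2), w), Mul(-1, E)) = Add(Add(80, Pow(Add(1, 2), Rational(1, 2))), Mul(-1, Rational(3355, 3))) = Add(Add(80, Pow(3, Rational(1, 2))), Rational(-3355, 3)) = Add(Rational(-3115, 3), Pow(3, Rational(1, 2)))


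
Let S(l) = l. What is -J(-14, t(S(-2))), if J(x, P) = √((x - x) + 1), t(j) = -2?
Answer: -1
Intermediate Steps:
J(x, P) = 1 (J(x, P) = √(0 + 1) = √1 = 1)
-J(-14, t(S(-2))) = -1*1 = -1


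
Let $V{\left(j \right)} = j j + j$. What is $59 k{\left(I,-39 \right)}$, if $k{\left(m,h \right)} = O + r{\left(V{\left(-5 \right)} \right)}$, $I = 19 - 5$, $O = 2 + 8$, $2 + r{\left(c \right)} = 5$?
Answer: $767$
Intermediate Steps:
$V{\left(j \right)} = j + j^{2}$ ($V{\left(j \right)} = j^{2} + j = j + j^{2}$)
$r{\left(c \right)} = 3$ ($r{\left(c \right)} = -2 + 5 = 3$)
$O = 10$
$I = 14$ ($I = 19 - 5 = 14$)
$k{\left(m,h \right)} = 13$ ($k{\left(m,h \right)} = 10 + 3 = 13$)
$59 k{\left(I,-39 \right)} = 59 \cdot 13 = 767$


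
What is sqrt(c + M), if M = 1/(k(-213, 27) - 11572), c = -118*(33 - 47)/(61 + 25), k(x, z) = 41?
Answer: sqrt(4722592645979)/495833 ≈ 4.3828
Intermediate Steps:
c = 826/43 (c = -(-1652)/86 = -118*(-7/43) = 826/43 ≈ 19.209)
M = -1/11531 (M = 1/(41 - 11572) = 1/(-11531) = -1/11531 ≈ -8.6723e-5)
sqrt(c + M) = sqrt(826/43 - 1/11531) = sqrt(9524563/495833) = sqrt(4722592645979)/495833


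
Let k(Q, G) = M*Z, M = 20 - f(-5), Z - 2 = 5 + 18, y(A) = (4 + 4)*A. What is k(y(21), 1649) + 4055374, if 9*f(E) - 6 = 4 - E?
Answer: 12167497/3 ≈ 4.0558e+6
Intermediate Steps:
f(E) = 10/9 - E/9 (f(E) = ⅔ + (4 - E)/9 = ⅔ + (4/9 - E/9) = 10/9 - E/9)
y(A) = 8*A
Z = 25 (Z = 2 + (5 + 18) = 2 + 23 = 25)
M = 55/3 (M = 20 - (10/9 - ⅑*(-5)) = 20 - (10/9 + 5/9) = 20 - 1*5/3 = 20 - 5/3 = 55/3 ≈ 18.333)
k(Q, G) = 1375/3 (k(Q, G) = (55/3)*25 = 1375/3)
k(y(21), 1649) + 4055374 = 1375/3 + 4055374 = 12167497/3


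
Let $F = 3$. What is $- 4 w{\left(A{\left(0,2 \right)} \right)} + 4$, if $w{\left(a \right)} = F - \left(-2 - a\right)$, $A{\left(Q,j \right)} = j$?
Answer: $-24$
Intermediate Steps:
$w{\left(a \right)} = 5 + a$ ($w{\left(a \right)} = 3 - \left(-2 - a\right) = 3 + \left(2 + a\right) = 5 + a$)
$- 4 w{\left(A{\left(0,2 \right)} \right)} + 4 = - 4 \left(5 + 2\right) + 4 = \left(-4\right) 7 + 4 = -28 + 4 = -24$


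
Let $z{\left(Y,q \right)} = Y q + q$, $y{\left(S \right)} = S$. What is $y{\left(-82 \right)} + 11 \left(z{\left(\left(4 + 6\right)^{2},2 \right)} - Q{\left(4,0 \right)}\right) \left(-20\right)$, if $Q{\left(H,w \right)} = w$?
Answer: $-44522$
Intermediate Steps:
$z{\left(Y,q \right)} = q + Y q$
$y{\left(-82 \right)} + 11 \left(z{\left(\left(4 + 6\right)^{2},2 \right)} - Q{\left(4,0 \right)}\right) \left(-20\right) = -82 + 11 \left(2 \left(1 + \left(4 + 6\right)^{2}\right) - 0\right) \left(-20\right) = -82 + 11 \left(2 \left(1 + 10^{2}\right) + 0\right) \left(-20\right) = -82 + 11 \left(2 \left(1 + 100\right) + 0\right) \left(-20\right) = -82 + 11 \left(2 \cdot 101 + 0\right) \left(-20\right) = -82 + 11 \left(202 + 0\right) \left(-20\right) = -82 + 11 \cdot 202 \left(-20\right) = -82 + 2222 \left(-20\right) = -82 - 44440 = -44522$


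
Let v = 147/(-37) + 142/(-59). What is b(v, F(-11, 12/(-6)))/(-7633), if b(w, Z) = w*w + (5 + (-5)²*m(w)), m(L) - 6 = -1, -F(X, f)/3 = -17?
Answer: -813474899/36374977537 ≈ -0.022364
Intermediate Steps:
F(X, f) = 51 (F(X, f) = -3*(-17) = 51)
m(L) = 5 (m(L) = 6 - 1 = 5)
v = -13927/2183 (v = 147*(-1/37) + 142*(-1/59) = -147/37 - 142/59 = -13927/2183 ≈ -6.3798)
b(w, Z) = 130 + w² (b(w, Z) = w*w + (5 + (-5)²*5) = w² + (5 + 25*5) = w² + (5 + 125) = w² + 130 = 130 + w²)
b(v, F(-11, 12/(-6)))/(-7633) = (130 + (-13927/2183)²)/(-7633) = (130 + 193961329/4765489)*(-1/7633) = (813474899/4765489)*(-1/7633) = -813474899/36374977537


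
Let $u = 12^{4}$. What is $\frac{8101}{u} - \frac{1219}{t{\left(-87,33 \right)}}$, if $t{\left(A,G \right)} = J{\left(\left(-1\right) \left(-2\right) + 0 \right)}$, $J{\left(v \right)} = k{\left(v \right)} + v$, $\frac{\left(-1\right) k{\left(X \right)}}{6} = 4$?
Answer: $\frac{12727703}{228096} \approx 55.8$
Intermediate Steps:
$k{\left(X \right)} = -24$ ($k{\left(X \right)} = \left(-6\right) 4 = -24$)
$J{\left(v \right)} = -24 + v$
$t{\left(A,G \right)} = -22$ ($t{\left(A,G \right)} = -24 + \left(\left(-1\right) \left(-2\right) + 0\right) = -24 + \left(2 + 0\right) = -24 + 2 = -22$)
$u = 20736$
$\frac{8101}{u} - \frac{1219}{t{\left(-87,33 \right)}} = \frac{8101}{20736} - \frac{1219}{-22} = 8101 \cdot \frac{1}{20736} - - \frac{1219}{22} = \frac{8101}{20736} + \frac{1219}{22} = \frac{12727703}{228096}$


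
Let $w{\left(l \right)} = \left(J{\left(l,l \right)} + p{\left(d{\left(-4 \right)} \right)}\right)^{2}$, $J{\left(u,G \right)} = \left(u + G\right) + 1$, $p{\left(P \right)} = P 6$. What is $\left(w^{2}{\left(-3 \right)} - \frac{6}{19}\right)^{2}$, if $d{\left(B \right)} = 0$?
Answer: $\frac{140873161}{361} \approx 3.9023 \cdot 10^{5}$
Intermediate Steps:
$p{\left(P \right)} = 6 P$
$J{\left(u,G \right)} = 1 + G + u$ ($J{\left(u,G \right)} = \left(G + u\right) + 1 = 1 + G + u$)
$w{\left(l \right)} = \left(1 + 2 l\right)^{2}$ ($w{\left(l \right)} = \left(\left(1 + l + l\right) + 6 \cdot 0\right)^{2} = \left(\left(1 + 2 l\right) + 0\right)^{2} = \left(1 + 2 l\right)^{2}$)
$\left(w^{2}{\left(-3 \right)} - \frac{6}{19}\right)^{2} = \left(\left(\left(1 + 2 \left(-3\right)\right)^{2}\right)^{2} - \frac{6}{19}\right)^{2} = \left(\left(\left(1 - 6\right)^{2}\right)^{2} - \frac{6}{19}\right)^{2} = \left(\left(\left(-5\right)^{2}\right)^{2} - \frac{6}{19}\right)^{2} = \left(25^{2} - \frac{6}{19}\right)^{2} = \left(625 - \frac{6}{19}\right)^{2} = \left(\frac{11869}{19}\right)^{2} = \frac{140873161}{361}$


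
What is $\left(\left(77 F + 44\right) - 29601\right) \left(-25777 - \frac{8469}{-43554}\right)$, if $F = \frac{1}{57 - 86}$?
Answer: $\frac{160399589776745}{210511} \approx 7.6195 \cdot 10^{8}$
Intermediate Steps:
$F = - \frac{1}{29}$ ($F = \frac{1}{-29} = - \frac{1}{29} \approx -0.034483$)
$\left(\left(77 F + 44\right) - 29601\right) \left(-25777 - \frac{8469}{-43554}\right) = \left(\left(77 \left(- \frac{1}{29}\right) + 44\right) - 29601\right) \left(-25777 - \frac{8469}{-43554}\right) = \left(\left(- \frac{77}{29} + 44\right) - 29601\right) \left(-25777 - - \frac{2823}{14518}\right) = \left(\frac{1199}{29} - 29601\right) \left(-25777 + \frac{2823}{14518}\right) = \left(- \frac{857230}{29}\right) \left(- \frac{374227663}{14518}\right) = \frac{160399589776745}{210511}$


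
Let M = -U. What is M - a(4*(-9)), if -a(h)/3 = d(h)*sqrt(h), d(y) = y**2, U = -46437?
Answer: 46437 + 23328*I ≈ 46437.0 + 23328.0*I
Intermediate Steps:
a(h) = -3*h**(5/2) (a(h) = -3*h**2*sqrt(h) = -3*h**(5/2))
M = 46437 (M = -1*(-46437) = 46437)
M - a(4*(-9)) = 46437 - (-3)*(4*(-9))**(5/2) = 46437 - (-3)*(-36)**(5/2) = 46437 - (-3)*7776*I = 46437 - (-23328)*I = 46437 + 23328*I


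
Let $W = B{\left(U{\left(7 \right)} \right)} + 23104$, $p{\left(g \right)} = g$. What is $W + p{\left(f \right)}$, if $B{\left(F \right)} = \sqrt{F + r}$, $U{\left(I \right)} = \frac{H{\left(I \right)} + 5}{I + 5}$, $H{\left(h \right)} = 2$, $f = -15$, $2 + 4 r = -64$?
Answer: $23089 + \frac{i \sqrt{573}}{6} \approx 23089.0 + 3.9896 i$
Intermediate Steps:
$r = - \frac{33}{2}$ ($r = - \frac{1}{2} + \frac{1}{4} \left(-64\right) = - \frac{1}{2} - 16 = - \frac{33}{2} \approx -16.5$)
$U{\left(I \right)} = \frac{7}{5 + I}$ ($U{\left(I \right)} = \frac{2 + 5}{I + 5} = \frac{7}{5 + I}$)
$B{\left(F \right)} = \sqrt{- \frac{33}{2} + F}$ ($B{\left(F \right)} = \sqrt{F - \frac{33}{2}} = \sqrt{- \frac{33}{2} + F}$)
$W = 23104 + \frac{i \sqrt{573}}{6}$ ($W = \frac{\sqrt{-66 + 4 \frac{7}{5 + 7}}}{2} + 23104 = \frac{\sqrt{-66 + 4 \cdot \frac{7}{12}}}{2} + 23104 = \frac{\sqrt{-66 + \frac{7}{3}}}{2} + 23104 = \frac{\sqrt{- \frac{191}{3}}}{2} + 23104 = \frac{\frac{1}{3} i \sqrt{573}}{2} + 23104 = \frac{i \sqrt{573}}{6} + 23104 = 23104 + \frac{i \sqrt{573}}{6} \approx 23104.0 + 3.9896 i$)
$W + p{\left(f \right)} = \left(23104 + \frac{i \sqrt{573}}{6}\right) - 15 = 23089 + \frac{i \sqrt{573}}{6}$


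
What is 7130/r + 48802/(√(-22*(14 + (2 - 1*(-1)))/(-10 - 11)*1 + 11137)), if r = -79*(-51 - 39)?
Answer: 713/711 + 48802*√4919271/234251 ≈ 463.07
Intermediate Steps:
r = 7110 (r = -79*(-90) = 7110)
7130/r + 48802/(√(-22*(14 + (2 - 1*(-1)))/(-10 - 11)*1 + 11137)) = 7130/7110 + 48802/(√(-22*(14 + (2 - 1*(-1)))/(-10 - 11)*1 + 11137)) = 7130*(1/7110) + 48802/(√(-22*(14 + (2 + 1))/(-21)*1 + 11137)) = 713/711 + 48802/(√(-22*(14 + 3)*(-1)/21*1 + 11137)) = 713/711 + 48802/(√(-374*(-1)/21*1 + 11137)) = 713/711 + 48802/(√(-22*(-17/21)*1 + 11137)) = 713/711 + 48802/(√((374/21)*1 + 11137)) = 713/711 + 48802/(√(374/21 + 11137)) = 713/711 + 48802/(√(234251/21)) = 713/711 + 48802/((√4919271/21)) = 713/711 + 48802*(√4919271/234251) = 713/711 + 48802*√4919271/234251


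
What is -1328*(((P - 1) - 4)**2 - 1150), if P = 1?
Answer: 1505952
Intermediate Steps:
-1328*(((P - 1) - 4)**2 - 1150) = -1328*(((1 - 1) - 4)**2 - 1150) = -1328*((0 - 4)**2 - 1150) = -1328*((-4)**2 - 1150) = -1328*(16 - 1150) = -1328*(-1134) = 1505952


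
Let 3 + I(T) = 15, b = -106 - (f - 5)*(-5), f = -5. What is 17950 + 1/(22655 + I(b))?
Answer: 406872651/22667 ≈ 17950.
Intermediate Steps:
b = -156 (b = -106 - (-5 - 5)*(-5) = -106 - (-10)*(-5) = -106 - 1*50 = -106 - 50 = -156)
I(T) = 12 (I(T) = -3 + 15 = 12)
17950 + 1/(22655 + I(b)) = 17950 + 1/(22655 + 12) = 17950 + 1/22667 = 406872651/22667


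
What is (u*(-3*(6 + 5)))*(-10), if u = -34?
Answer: -11220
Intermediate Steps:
(u*(-3*(6 + 5)))*(-10) = -(-102)*(6 + 5)*(-10) = -(-102)*11*(-10) = -34*(-33)*(-10) = 1122*(-10) = -11220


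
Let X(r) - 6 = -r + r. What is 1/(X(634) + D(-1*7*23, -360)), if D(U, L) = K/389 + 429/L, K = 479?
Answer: 46680/281933 ≈ 0.16557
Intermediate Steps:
D(U, L) = 479/389 + 429/L
X(r) = 6 (X(r) = 6 + (-r + r) = 6 + 0 = 6)
1/(X(634) + D(-1*7*23, -360)) = 1/(6 + (479/389 + 429/(-360))) = 1/(6 + (479/389 + 429*(-1/360))) = 1/(6 + (479/389 - 143/120)) = 1/(6 + 1853/46680) = 1/(281933/46680) = 46680/281933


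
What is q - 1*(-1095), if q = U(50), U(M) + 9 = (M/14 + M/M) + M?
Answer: 7984/7 ≈ 1140.6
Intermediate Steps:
U(M) = -8 + 15*M/14 (U(M) = -9 + ((M/14 + M/M) + M) = -9 + ((M*(1/14) + 1) + M) = -9 + ((M/14 + 1) + M) = -9 + ((1 + M/14) + M) = -9 + (1 + 15*M/14) = -8 + 15*M/14)
q = 319/7 (q = -8 + (15/14)*50 = -8 + 375/7 = 319/7 ≈ 45.571)
q - 1*(-1095) = 319/7 - 1*(-1095) = 319/7 + 1095 = 7984/7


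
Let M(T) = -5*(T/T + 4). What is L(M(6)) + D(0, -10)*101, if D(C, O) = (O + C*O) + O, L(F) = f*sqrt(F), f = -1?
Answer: -2020 - 5*I ≈ -2020.0 - 5.0*I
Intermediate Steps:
M(T) = -25 (M(T) = -5*(1 + 4) = -5*5 = -25)
L(F) = -sqrt(F)
D(C, O) = 2*O + C*O
L(M(6)) + D(0, -10)*101 = -sqrt(-25) - 10*(2 + 0)*101 = -5*I - 10*2*101 = -5*I - 20*101 = -5*I - 2020 = -2020 - 5*I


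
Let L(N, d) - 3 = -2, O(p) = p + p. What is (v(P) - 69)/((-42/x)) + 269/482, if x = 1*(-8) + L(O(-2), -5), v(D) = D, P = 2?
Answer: -7670/723 ≈ -10.609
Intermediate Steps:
O(p) = 2*p
L(N, d) = 1 (L(N, d) = 3 - 2 = 1)
x = -7 (x = 1*(-8) + 1 = -8 + 1 = -7)
(v(P) - 69)/((-42/x)) + 269/482 = (2 - 69)/((-42/(-7))) + 269/482 = -67/((-42*(-⅐))) + 269*(1/482) = -67/6 + 269/482 = -7670/723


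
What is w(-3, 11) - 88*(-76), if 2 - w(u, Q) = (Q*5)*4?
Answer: 6470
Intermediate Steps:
w(u, Q) = 2 - 20*Q (w(u, Q) = 2 - Q*5*4 = 2 - 5*Q*4 = 2 - 20*Q)
w(-3, 11) - 88*(-76) = (2 - 20*11) - 88*(-76) = (2 - 220) + 6688 = -218 + 6688 = 6470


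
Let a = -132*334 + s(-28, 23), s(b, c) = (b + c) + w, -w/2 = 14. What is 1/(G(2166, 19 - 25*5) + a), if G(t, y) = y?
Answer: -1/44227 ≈ -2.2611e-5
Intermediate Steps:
w = -28 (w = -2*14 = -28)
s(b, c) = -28 + b + c (s(b, c) = (b + c) - 28 = -28 + b + c)
a = -44121 (a = -132*334 + (-28 - 28 + 23) = -44088 - 33 = -44121)
1/(G(2166, 19 - 25*5) + a) = 1/((19 - 25*5) - 44121) = 1/((19 - 125) - 44121) = 1/(-106 - 44121) = 1/(-44227) = -1/44227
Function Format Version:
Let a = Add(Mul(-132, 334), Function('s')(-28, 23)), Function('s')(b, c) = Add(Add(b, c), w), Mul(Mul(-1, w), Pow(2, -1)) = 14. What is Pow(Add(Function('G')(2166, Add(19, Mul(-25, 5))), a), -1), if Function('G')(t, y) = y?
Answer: Rational(-1, 44227) ≈ -2.2611e-5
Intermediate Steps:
w = -28 (w = Mul(-2, 14) = -28)
Function('s')(b, c) = Add(-28, b, c) (Function('s')(b, c) = Add(Add(b, c), -28) = Add(-28, b, c))
a = -44121 (a = Add(Mul(-132, 334), Add(-28, -28, 23)) = Add(-44088, -33) = -44121)
Pow(Add(Function('G')(2166, Add(19, Mul(-25, 5))), a), -1) = Pow(Add(Add(19, Mul(-25, 5)), -44121), -1) = Pow(Add(Add(19, -125), -44121), -1) = Pow(Add(-106, -44121), -1) = Pow(-44227, -1) = Rational(-1, 44227)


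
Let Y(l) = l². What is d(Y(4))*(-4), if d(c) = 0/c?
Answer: 0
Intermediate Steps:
d(c) = 0
d(Y(4))*(-4) = 0*(-4) = 0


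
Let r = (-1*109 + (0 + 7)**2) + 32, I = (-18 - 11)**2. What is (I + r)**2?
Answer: 660969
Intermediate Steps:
I = 841 (I = (-29)**2 = 841)
r = -28 (r = (-109 + 7**2) + 32 = (-109 + 49) + 32 = -60 + 32 = -28)
(I + r)**2 = (841 - 28)**2 = 813**2 = 660969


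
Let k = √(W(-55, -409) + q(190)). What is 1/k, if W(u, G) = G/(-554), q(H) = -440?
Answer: -I*√14979606/81117 ≈ -0.047713*I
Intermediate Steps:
W(u, G) = -G/554 (W(u, G) = G*(-1/554) = -G/554)
k = 3*I*√14979606/554 (k = √(-1/554*(-409) - 440) = √(409/554 - 440) = √(-243351/554) = 3*I*√14979606/554 ≈ 20.959*I)
1/k = 1/(3*I*√14979606/554) = -I*√14979606/81117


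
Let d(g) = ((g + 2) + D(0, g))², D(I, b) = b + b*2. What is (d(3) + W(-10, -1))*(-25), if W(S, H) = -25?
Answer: -4275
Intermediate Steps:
D(I, b) = 3*b (D(I, b) = b + 2*b = 3*b)
d(g) = (2 + 4*g)² (d(g) = ((g + 2) + 3*g)² = ((2 + g) + 3*g)² = (2 + 4*g)²)
(d(3) + W(-10, -1))*(-25) = (4*(1 + 2*3)² - 25)*(-25) = (4*(1 + 6)² - 25)*(-25) = (4*7² - 25)*(-25) = (4*49 - 25)*(-25) = (196 - 25)*(-25) = 171*(-25) = -4275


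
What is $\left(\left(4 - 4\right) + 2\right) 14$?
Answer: $28$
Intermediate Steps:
$\left(\left(4 - 4\right) + 2\right) 14 = \left(0 + 2\right) 14 = 2 \cdot 14 = 28$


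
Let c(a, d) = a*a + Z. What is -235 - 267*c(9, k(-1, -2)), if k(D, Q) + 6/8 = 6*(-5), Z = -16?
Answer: -17590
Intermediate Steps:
k(D, Q) = -123/4 (k(D, Q) = -¾ + 6*(-5) = -¾ - 30 = -123/4)
c(a, d) = -16 + a² (c(a, d) = a*a - 16 = a² - 16 = -16 + a²)
-235 - 267*c(9, k(-1, -2)) = -235 - 267*(-16 + 9²) = -235 - 267*(-16 + 81) = -235 - 267*65 = -235 - 17355 = -17590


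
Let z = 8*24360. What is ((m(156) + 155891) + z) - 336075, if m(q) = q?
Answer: 14852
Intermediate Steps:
z = 194880
((m(156) + 155891) + z) - 336075 = ((156 + 155891) + 194880) - 336075 = (156047 + 194880) - 336075 = 350927 - 336075 = 14852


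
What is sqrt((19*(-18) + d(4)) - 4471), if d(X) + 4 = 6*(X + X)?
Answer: I*sqrt(4769) ≈ 69.058*I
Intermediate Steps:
d(X) = -4 + 12*X (d(X) = -4 + 6*(X + X) = -4 + 6*(2*X) = -4 + 12*X)
sqrt((19*(-18) + d(4)) - 4471) = sqrt((19*(-18) + (-4 + 12*4)) - 4471) = sqrt((-342 + (-4 + 48)) - 4471) = sqrt((-342 + 44) - 4471) = sqrt(-298 - 4471) = sqrt(-4769) = I*sqrt(4769)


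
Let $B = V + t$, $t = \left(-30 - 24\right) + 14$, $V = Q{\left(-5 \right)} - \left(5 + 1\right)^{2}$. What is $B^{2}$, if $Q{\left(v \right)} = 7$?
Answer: $4761$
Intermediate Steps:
$V = -29$ ($V = 7 - \left(5 + 1\right)^{2} = 7 - 6^{2} = 7 - 36 = -29$)
$t = -40$ ($t = -54 + 14 = -40$)
$B = -69$ ($B = -29 - 40 = -69$)
$B^{2} = \left(-69\right)^{2} = 4761$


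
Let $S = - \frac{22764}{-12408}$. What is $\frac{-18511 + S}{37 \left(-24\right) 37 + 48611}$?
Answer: $- \frac{19138477}{16290670} \approx -1.1748$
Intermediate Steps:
$S = \frac{1897}{1034}$ ($S = \left(-22764\right) \left(- \frac{1}{12408}\right) = \frac{1897}{1034} \approx 1.8346$)
$\frac{-18511 + S}{37 \left(-24\right) 37 + 48611} = \frac{-18511 + \frac{1897}{1034}}{37 \left(-24\right) 37 + 48611} = - \frac{19138477}{1034 \left(\left(-888\right) 37 + 48611\right)} = - \frac{19138477}{1034 \left(-32856 + 48611\right)} = - \frac{19138477}{1034 \cdot 15755} = \left(- \frac{19138477}{1034}\right) \frac{1}{15755} = - \frac{19138477}{16290670}$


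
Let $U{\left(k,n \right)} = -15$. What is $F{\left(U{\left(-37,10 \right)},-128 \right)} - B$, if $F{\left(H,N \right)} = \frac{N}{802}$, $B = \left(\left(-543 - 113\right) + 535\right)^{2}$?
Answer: $- \frac{5871105}{401} \approx -14641.0$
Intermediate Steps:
$B = 14641$ ($B = \left(\left(-543 - 113\right) + 535\right)^{2} = \left(-656 + 535\right)^{2} = \left(-121\right)^{2} = 14641$)
$F{\left(H,N \right)} = \frac{N}{802}$ ($F{\left(H,N \right)} = N \frac{1}{802} = \frac{N}{802}$)
$F{\left(U{\left(-37,10 \right)},-128 \right)} - B = \frac{1}{802} \left(-128\right) - 14641 = - \frac{64}{401} - 14641 = - \frac{5871105}{401}$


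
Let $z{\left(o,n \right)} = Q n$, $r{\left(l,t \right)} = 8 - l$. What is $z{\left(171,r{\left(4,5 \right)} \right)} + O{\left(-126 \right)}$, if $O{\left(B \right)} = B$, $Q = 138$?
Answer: $426$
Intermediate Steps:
$z{\left(o,n \right)} = 138 n$
$z{\left(171,r{\left(4,5 \right)} \right)} + O{\left(-126 \right)} = 138 \left(8 - 4\right) - 126 = 138 \cdot 4 - 126 = 552 - 126 = 426$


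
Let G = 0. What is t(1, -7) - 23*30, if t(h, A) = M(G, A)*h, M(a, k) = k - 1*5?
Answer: -702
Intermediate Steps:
M(a, k) = -5 + k (M(a, k) = k - 5 = -5 + k)
t(h, A) = h*(-5 + A) (t(h, A) = (-5 + A)*h = h*(-5 + A))
t(1, -7) - 23*30 = 1*(-5 - 7) - 23*30 = 1*(-12) - 690 = -12 - 690 = -702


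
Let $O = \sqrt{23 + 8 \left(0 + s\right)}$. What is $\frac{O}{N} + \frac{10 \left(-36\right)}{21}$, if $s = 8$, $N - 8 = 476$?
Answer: $- \frac{120}{7} + \frac{\sqrt{87}}{484} \approx -17.124$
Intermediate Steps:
$N = 484$ ($N = 8 + 476 = 484$)
$O = \sqrt{87}$ ($O = \sqrt{23 + 8 \left(0 + 8\right)} = \sqrt{23 + 8 \cdot 8} = \sqrt{23 + 64} = \sqrt{87} \approx 9.3274$)
$\frac{O}{N} + \frac{10 \left(-36\right)}{21} = \frac{\sqrt{87}}{484} + \frac{10 \left(-36\right)}{21} = \sqrt{87} \cdot \frac{1}{484} - \frac{120}{7} = \frac{\sqrt{87}}{484} - \frac{120}{7} = - \frac{120}{7} + \frac{\sqrt{87}}{484}$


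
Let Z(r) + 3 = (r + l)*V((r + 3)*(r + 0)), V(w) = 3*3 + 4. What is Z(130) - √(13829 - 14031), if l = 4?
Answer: 1739 - I*√202 ≈ 1739.0 - 14.213*I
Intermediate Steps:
V(w) = 13 (V(w) = 9 + 4 = 13)
Z(r) = 49 + 13*r (Z(r) = -3 + (r + 4)*13 = -3 + (4 + r)*13 = -3 + (52 + 13*r) = 49 + 13*r)
Z(130) - √(13829 - 14031) = (49 + 13*130) - √(13829 - 14031) = (49 + 1690) - √(-202) = 1739 - I*√202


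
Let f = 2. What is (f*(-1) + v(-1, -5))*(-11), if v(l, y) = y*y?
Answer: -253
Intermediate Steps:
v(l, y) = y**2
(f*(-1) + v(-1, -5))*(-11) = (2*(-1) + (-5)**2)*(-11) = (-2 + 25)*(-11) = 23*(-11) = -253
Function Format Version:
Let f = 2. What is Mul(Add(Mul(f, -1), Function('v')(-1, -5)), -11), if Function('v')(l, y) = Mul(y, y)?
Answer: -253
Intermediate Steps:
Function('v')(l, y) = Pow(y, 2)
Mul(Add(Mul(f, -1), Function('v')(-1, -5)), -11) = Mul(Add(Mul(2, -1), Pow(-5, 2)), -11) = Mul(Add(-2, 25), -11) = Mul(23, -11) = -253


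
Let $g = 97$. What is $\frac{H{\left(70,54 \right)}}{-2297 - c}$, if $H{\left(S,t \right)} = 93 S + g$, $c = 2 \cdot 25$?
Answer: $- \frac{6607}{2347} \approx -2.8151$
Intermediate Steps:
$c = 50$
$H{\left(S,t \right)} = 97 + 93 S$ ($H{\left(S,t \right)} = 93 S + 97 = 97 + 93 S$)
$\frac{H{\left(70,54 \right)}}{-2297 - c} = \frac{97 + 93 \cdot 70}{-2297 - 50} = \frac{97 + 6510}{-2297 - 50} = \frac{6607}{-2347} = 6607 \left(- \frac{1}{2347}\right) = - \frac{6607}{2347}$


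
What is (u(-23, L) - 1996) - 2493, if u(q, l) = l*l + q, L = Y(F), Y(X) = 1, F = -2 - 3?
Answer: -4511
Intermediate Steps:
F = -5
L = 1
u(q, l) = q + l² (u(q, l) = l² + q = q + l²)
(u(-23, L) - 1996) - 2493 = ((-23 + 1²) - 1996) - 2493 = ((-23 + 1) - 1996) - 2493 = (-22 - 1996) - 2493 = -2018 - 2493 = -4511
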